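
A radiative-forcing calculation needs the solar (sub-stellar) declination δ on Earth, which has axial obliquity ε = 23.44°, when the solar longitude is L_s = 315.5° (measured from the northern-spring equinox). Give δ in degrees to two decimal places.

δ = -16.19°

sin δ = sin ε · sin L_s = sin 23.44° × sin 315.5° = -0.278814.
δ = arcsin(-0.278814) = -16.19°.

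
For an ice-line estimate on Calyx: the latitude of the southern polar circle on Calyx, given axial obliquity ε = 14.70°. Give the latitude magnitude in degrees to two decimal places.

The polar circle is the lowest latitude that experiences at least one full rotation of continuous darkness at the northern-summer solstice; it lies at |φ| = 90° − ε = 90° − 14.70° = 75.30°.

75.30°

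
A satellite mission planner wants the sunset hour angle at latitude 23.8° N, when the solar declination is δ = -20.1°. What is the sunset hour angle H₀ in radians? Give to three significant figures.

H₀ = 1.41 rad

cos H₀ = −tan φ · tan δ = −tan(+23.8°) × tan(-20.100°) = 0.1614, so H₀ = 1.4087 rad = 80.71°.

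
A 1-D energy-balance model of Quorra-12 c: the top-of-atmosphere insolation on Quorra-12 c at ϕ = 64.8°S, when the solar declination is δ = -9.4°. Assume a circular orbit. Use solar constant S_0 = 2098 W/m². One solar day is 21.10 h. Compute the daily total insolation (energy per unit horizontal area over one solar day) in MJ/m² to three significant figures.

34.4 MJ/m²

cos h₀ = −tan(-64.8°) tan(-9.400°) = -0.3518, h₀ = 1.9303 rad.
Bracket: h₀ sin ϕ sin δ + cos ϕ cos δ sin h₀ = 1.9303×-0.90483×-0.16333 + 0.42578×0.98657×0.93607 = 0.285271 + 0.393207 = 0.678478.
Q̄ = (S_0/π) × [bracket] = (2098/π) × 0.678478 = 453.10 W/m².
Daily total = Q̄ × 21.10 h × 3600 s/h = 453.10 × 21.10 × 3600 / 10⁶ = 34.42 MJ/m².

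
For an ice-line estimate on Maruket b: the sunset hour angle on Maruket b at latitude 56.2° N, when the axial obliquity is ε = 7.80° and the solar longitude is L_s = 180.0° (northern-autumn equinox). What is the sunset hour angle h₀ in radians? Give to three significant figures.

h₀ = 1.57 rad

Solar declination: sin δ = sin ε · sin L_s = sin 7.80° × sin 180.0° = 0.00000, so δ = +0.000°.
cos h₀ = −tan ϕ · tan δ = −tan(+56.2°) × tan(+0.000°) = -0.0000, so h₀ = 1.5708 rad = 90.00°.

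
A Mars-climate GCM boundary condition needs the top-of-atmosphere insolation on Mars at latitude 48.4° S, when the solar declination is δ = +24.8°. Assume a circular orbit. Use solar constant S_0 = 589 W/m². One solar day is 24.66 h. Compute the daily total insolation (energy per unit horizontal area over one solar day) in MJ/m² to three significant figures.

3.22 MJ/m²

cos h₀ = −tan(-48.4°) tan(+24.800°) = 0.5204, h₀ = 1.0234 rad.
Bracket: h₀ sin ϕ sin δ + cos ϕ cos δ sin h₀ = 1.0234×-0.74780×0.41945 + 0.66393×0.90778×0.85390 = -0.321004 + 0.514648 = 0.193644.
Q̄ = (S_0/π) × [bracket] = (589/π) × 0.193644 = 36.305 W/m².
Daily total = Q̄ × 24.66 h × 3600 s/h = 36.305 × 24.66 × 3600 / 10⁶ = 3.223 MJ/m².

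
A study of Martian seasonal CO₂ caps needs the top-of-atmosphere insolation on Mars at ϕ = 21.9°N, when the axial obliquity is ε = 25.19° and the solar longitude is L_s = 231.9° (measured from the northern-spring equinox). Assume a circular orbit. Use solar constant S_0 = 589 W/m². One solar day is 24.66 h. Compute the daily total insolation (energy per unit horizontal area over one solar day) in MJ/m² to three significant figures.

Solar declination: sin δ = sin ε · sin L_s = sin 25.19° × sin 231.9° = -0.33494, so δ = -19.569°.
cos h₀ = −tan(+21.9°) tan(-19.569°) = 0.1429, h₀ = 1.4274 rad.
Bracket: h₀ sin ϕ sin δ + cos ϕ cos δ sin h₀ = 1.4274×0.37299×-0.33494 + 0.92784×0.94224×0.98974 = -0.178324 + 0.865278 = 0.686954.
Q̄ = (S_0/π) × [bracket] = (589/π) × 0.686954 = 128.79 W/m².
Daily total = Q̄ × 24.66 h × 3600 s/h = 128.79 × 24.66 × 3600 / 10⁶ = 11.43 MJ/m².

11.4 MJ/m²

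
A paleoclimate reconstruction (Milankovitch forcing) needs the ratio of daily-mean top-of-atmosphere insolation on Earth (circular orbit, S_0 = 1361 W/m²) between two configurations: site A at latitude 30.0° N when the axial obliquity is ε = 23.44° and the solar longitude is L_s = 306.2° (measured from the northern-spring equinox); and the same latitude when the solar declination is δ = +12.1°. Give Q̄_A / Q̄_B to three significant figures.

— Configuration A (ϕ=+30.0°):
Solar declination: sin δ = sin ε · sin L_s = sin 23.44° × sin 306.2° = -0.32100, so δ = -18.723°.
cos h₀ = −tan(+30.0°) tan(-18.723°) = 0.1957, h₀ = 1.3738 rad.
Bracket: h₀ sin ϕ sin δ + cos ϕ cos δ sin h₀ = 1.3738×0.50000×-0.32100 + 0.86603×0.94708×0.98067 = -0.220495 + 0.804345 = 0.583850.
Q̄ = (S_0/π) × [bracket] = (1361/π) × 0.583850 = 252.94 W/m².
— Configuration B (ϕ=+30.0°):
cos h₀ = −tan(+30.0°) tan(+12.100°) = -0.1238, h₀ = 1.6949 rad.
Bracket: h₀ sin ϕ sin δ + cos ϕ cos δ sin h₀ = 1.6949×0.50000×0.20962 + 0.86603×0.97778×0.99231 = 0.177642 + 0.840275 = 1.017917.
Q̄ = (S_0/π) × [bracket] = (1361/π) × 1.017917 = 440.98 W/m².
Ratio Q̄_A / Q̄_B = 252.94 / 440.98 = 0.5736.

Q̄_A / Q̄_B ≈ 0.574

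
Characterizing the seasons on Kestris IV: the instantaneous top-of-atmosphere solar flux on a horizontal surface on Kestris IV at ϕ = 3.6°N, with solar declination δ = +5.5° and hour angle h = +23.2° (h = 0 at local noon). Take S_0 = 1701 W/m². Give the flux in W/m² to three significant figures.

1.56e+03 W/m²

cos θ_z = sin ϕ sin δ + cos ϕ cos δ cos h = 0.006018 + 0.913098 = 0.919116.
Flux = S_0 · cos θ_z = 1701 × 0.919116 = 1563 W/m².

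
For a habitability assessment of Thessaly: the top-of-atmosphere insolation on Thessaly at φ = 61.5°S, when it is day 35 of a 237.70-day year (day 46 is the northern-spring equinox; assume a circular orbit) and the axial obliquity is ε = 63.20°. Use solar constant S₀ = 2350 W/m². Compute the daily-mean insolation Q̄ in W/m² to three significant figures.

Q̄ ≈ 651 W/m²

Solar longitude: λ_s = 360° × (35 − 46)/237.70 = -16.660°, i.e. -16.660° + 360° = 343.340°.
sin δ = sin 63.20° × sin 343.340° = -0.25589, so δ = -14.826°.
cos H₀ = −tan(-61.5°) tan(-14.826°) = -0.4875, H₀ = 2.0801 rad.
Bracket: H₀ sin φ sin δ + cos φ cos δ sin H₀ = 2.0801×-0.87882×-0.25589 + 0.47716×0.96671×0.87311 = 0.467775 + 0.402744 = 0.870519.
Q̄ = (S₀/π) × [bracket] = (2350/π) × 0.870519 = 651.2 W/m².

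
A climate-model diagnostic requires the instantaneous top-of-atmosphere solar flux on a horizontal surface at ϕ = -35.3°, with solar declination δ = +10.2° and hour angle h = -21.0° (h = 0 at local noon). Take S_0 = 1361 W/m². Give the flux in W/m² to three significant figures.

cos θ_z = sin ϕ sin δ + cos ϕ cos δ cos h = -0.102330 + 0.749888 = 0.647558.
Flux = S_0 · cos θ_z = 1361 × 0.647558 = 881.3 W/m².

881 W/m²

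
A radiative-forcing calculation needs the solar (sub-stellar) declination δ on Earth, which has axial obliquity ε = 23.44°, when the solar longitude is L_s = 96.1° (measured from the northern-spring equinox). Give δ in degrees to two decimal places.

δ = +23.30°

sin δ = sin ε · sin L_s = sin 23.44° × sin 96.1° = 0.395536.
δ = arcsin(0.395536) = +23.30°.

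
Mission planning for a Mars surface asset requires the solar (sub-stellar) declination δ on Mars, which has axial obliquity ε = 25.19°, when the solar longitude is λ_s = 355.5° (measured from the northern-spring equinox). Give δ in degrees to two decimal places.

sin δ = sin ε · sin λ_s = sin 25.19° × sin 355.5° = -0.033394.
δ = arcsin(-0.033394) = -1.91°.

δ = -1.91°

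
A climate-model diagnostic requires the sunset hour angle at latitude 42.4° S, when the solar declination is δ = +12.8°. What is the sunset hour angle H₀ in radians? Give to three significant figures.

cos H₀ = −tan φ · tan δ = −tan(-42.4°) × tan(+12.800°) = 0.2075, so H₀ = 1.3618 rad = 78.03°.

H₀ = 1.36 rad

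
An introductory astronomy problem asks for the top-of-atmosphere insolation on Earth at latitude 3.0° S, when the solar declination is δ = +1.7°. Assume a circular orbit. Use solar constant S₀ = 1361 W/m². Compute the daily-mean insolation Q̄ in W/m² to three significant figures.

cos H₀ = −tan(-3.0°) tan(+1.700°) = 0.0016, H₀ = 1.5692 rad.
Bracket: H₀ sin φ sin δ + cos φ cos δ sin H₀ = 1.5692×-0.05234×0.02967 + 0.99863×0.99956×1.00000 = -0.002437 + 0.998191 = 0.995754.
Q̄ = (S₀/π) × [bracket] = (1361/π) × 0.995754 = 431.4 W/m².

Q̄ ≈ 431 W/m²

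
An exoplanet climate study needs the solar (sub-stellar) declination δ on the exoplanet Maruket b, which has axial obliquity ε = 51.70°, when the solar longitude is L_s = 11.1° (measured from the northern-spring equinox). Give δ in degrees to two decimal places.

sin δ = sin ε · sin L_s = sin 51.70° × sin 11.1° = 0.151087.
δ = arcsin(0.151087) = +8.69°.

δ = +8.69°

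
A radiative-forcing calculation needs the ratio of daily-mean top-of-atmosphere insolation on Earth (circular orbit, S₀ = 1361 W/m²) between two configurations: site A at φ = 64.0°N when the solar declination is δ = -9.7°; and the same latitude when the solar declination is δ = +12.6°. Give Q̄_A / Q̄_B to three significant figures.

Q̄_A / Q̄_B ≈ 0.283

— Configuration A (φ=+64.0°):
cos H₀ = −tan(+64.0°) tan(-9.700°) = 0.3505, H₀ = 1.2127 rad.
Bracket: H₀ sin φ sin δ + cos φ cos δ sin H₀ = 1.2127×0.89879×-0.16849 + 0.43837×0.98570×0.93658 = -0.183648 + 0.404697 = 0.221049.
Q̄ = (S₀/π) × [bracket] = (1361/π) × 0.221049 = 95.763 W/m².
— Configuration B (φ=+64.0°):
cos H₀ = −tan(+64.0°) tan(+12.600°) = -0.4583, H₀ = 2.0469 rad.
Bracket: H₀ sin φ sin δ + cos φ cos δ sin H₀ = 2.0469×0.89879×0.21814 + 0.43837×0.97592×0.88880 = 0.401319 + 0.380241 = 0.781560.
Q̄ = (S₀/π) × [bracket] = (1361/π) × 0.781560 = 338.59 W/m².
Ratio Q̄_A / Q̄_B = 95.763 / 338.59 = 0.2828.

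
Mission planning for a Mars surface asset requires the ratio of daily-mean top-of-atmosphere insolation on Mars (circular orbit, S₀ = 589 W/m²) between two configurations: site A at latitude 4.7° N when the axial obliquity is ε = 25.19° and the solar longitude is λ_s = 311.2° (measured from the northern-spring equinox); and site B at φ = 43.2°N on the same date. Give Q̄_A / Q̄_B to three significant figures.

Q̄_A / Q̄_B ≈ 2.37

— Configuration A (φ=+4.7°):
Solar declination: sin δ = sin ε · sin λ_s = sin 25.19° × sin 311.2° = -0.32024, so δ = -18.678°.
cos H₀ = −tan(+4.7°) tan(-18.678°) = 0.0278, H₀ = 1.5430 rad.
Bracket: H₀ sin φ sin δ + cos φ cos δ sin H₀ = 1.5430×0.08194×-0.32024 + 0.99664×0.94734×0.99961 = -0.040489 + 0.943789 = 0.903300.
Q̄ = (S₀/π) × [bracket] = (589/π) × 0.903300 = 169.35 W/m².
— Configuration B (φ=+43.2°):
cos H₀ = −tan(+43.2°) tan(-18.678°) = 0.3174, H₀ = 1.2478 rad.
Bracket: H₀ sin φ sin δ + cos φ cos δ sin H₀ = 1.2478×0.68455×-0.32024 + 0.72897×0.94734×0.94828 = -0.273543 + 0.654866 = 0.381323.
Q̄ = (S₀/π) × [bracket] = (589/π) × 0.381323 = 71.492 W/m².
Ratio Q̄_A / Q̄_B = 169.35 / 71.492 = 2.369.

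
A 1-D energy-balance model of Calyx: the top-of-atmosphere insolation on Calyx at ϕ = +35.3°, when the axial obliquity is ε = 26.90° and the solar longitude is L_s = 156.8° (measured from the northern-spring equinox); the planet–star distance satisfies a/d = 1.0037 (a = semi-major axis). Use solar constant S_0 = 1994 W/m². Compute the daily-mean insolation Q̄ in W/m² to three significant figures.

Solar declination: sin δ = sin ε · sin L_s = sin 26.90° × sin 156.8° = 0.17823, so δ = +10.267°.
cos h₀ = −tan(+35.3°) tan(+10.267°) = -0.1282, h₀ = 1.6994 rad.
Bracket: h₀ sin ϕ sin δ + cos ϕ cos δ sin h₀ = 1.6994×0.57786×0.17823 + 0.81614×0.98399×0.99174 = 0.175025 + 0.796440 = 0.971465.
Inverse-square distance factor (a/d)² = 1.0037² = 1.007414.
Q̄ = (S_0/π) × 1.007414 × [bracket] = (1994/π) × 1.007414 × 0.971465 = 621.2 W/m².

Q̄ ≈ 621 W/m²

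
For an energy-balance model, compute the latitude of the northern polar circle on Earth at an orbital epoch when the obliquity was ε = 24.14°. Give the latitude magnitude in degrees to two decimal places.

The polar circle is the lowest latitude that experiences at least one full rotation of continuous daylight at the northern-summer solstice; it lies at |ϕ| = 90° − ε = 90° − 24.14° = 65.86°.

65.86°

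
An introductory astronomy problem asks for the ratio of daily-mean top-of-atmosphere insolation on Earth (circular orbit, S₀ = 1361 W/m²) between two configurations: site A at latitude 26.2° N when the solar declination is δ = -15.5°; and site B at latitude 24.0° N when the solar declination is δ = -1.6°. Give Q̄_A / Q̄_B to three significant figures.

Q̄_A / Q̄_B ≈ 0.768

— Configuration A (φ=+26.2°):
cos H₀ = −tan(+26.2°) tan(-15.500°) = 0.1365, H₀ = 1.4339 rad.
Bracket: H₀ sin φ sin δ + cos φ cos δ sin H₀ = 1.4339×0.44151×-0.26724 + 0.89726×0.96363×0.99065 = -0.169185 + 0.856542 = 0.687357.
Q̄ = (S₀/π) × [bracket] = (1361/π) × 0.687357 = 297.78 W/m².
— Configuration B (φ=+24.0°):
cos H₀ = −tan(+24.0°) tan(-1.600°) = 0.0124, H₀ = 1.5584 rad.
Bracket: H₀ sin φ sin δ + cos φ cos δ sin H₀ = 1.5584×0.40674×-0.02792 + 0.91355×0.99961×0.99992 = -0.017697 + 0.913121 = 0.895424.
Q̄ = (S₀/π) × [bracket] = (1361/π) × 0.895424 = 387.92 W/m².
Ratio Q̄_A / Q̄_B = 297.78 / 387.92 = 0.7676.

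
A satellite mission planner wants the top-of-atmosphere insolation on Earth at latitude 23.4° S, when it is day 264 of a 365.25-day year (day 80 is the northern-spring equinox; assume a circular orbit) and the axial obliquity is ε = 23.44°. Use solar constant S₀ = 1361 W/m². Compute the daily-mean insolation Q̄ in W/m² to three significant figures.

Q̄ ≈ 400 W/m²

Solar longitude: λ_s = 360° × (264 − 80)/365.25 = 181.355°.
sin δ = sin 23.44° × sin 181.355° = -0.00941, so δ = -0.539°.
cos H₀ = −tan(-23.4°) tan(-0.539°) = -0.0041, H₀ = 1.5749 rad.
Bracket: H₀ sin φ sin δ + cos φ cos δ sin H₀ = 1.5749×-0.39715×-0.00941 + 0.91775×0.99996×0.99999 = 0.005886 + 0.917704 = 0.923590.
Q̄ = (S₀/π) × [bracket] = (1361/π) × 0.923590 = 400.1 W/m².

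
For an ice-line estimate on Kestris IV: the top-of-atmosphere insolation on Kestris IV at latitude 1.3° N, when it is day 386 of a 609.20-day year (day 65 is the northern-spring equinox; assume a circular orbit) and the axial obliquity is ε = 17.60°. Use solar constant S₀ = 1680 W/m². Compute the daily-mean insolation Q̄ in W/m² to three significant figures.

Q̄ ≈ 533 W/m²

Solar longitude: λ_s = 360° × (386 − 65)/609.20 = 189.691°.
sin δ = sin 17.60° × sin 189.691° = -0.05090, so δ = -2.918°.
cos H₀ = −tan(+1.3°) tan(-2.918°) = 0.0012, H₀ = 1.5696 rad.
Bracket: H₀ sin φ sin δ + cos φ cos δ sin H₀ = 1.5696×0.02269×-0.05090 + 0.99974×0.99870×1.00000 = -0.001813 + 0.998440 = 0.996627.
Q̄ = (S₀/π) × [bracket] = (1680/π) × 0.996627 = 533.0 W/m².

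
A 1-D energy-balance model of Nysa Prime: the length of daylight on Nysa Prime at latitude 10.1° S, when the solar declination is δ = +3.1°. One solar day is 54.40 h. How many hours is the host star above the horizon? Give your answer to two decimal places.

27.03 h

cos h₀ = −tan ϕ · tan δ = −tan(-10.1°) × tan(+3.100°) = 0.0096, so h₀ = 1.5611 rad = 89.45°.
Daylight = 2h₀/(2π) × 54.40 h = (1.5611/π) × 54.40 = 27.03 h.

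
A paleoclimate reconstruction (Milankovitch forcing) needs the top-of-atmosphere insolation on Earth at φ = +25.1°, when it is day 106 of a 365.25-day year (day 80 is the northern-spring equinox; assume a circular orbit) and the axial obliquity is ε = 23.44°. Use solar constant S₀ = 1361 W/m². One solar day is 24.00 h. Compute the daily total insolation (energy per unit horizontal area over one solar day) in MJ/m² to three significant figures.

37.8 MJ/m²

Solar longitude: λ_s = 360° × (106 − 80)/365.25 = 25.626°.
sin δ = sin 23.44° × sin 25.626° = 0.17204, so δ = +9.907°.
cos H₀ = −tan(+25.1°) tan(+9.907°) = -0.0818, H₀ = 1.6527 rad.
Bracket: H₀ sin φ sin δ + cos φ cos δ sin H₀ = 1.6527×0.42420×0.17204 + 0.90557×0.98509×0.99665 = 0.120613 + 0.889080 = 1.009693.
Q̄ = (S₀/π) × [bracket] = (1361/π) × 1.009693 = 437.42 W/m².
Daily total = Q̄ × 24.00 h × 3600 s/h = 437.42 × 24.00 × 3600 / 10⁶ = 37.79 MJ/m².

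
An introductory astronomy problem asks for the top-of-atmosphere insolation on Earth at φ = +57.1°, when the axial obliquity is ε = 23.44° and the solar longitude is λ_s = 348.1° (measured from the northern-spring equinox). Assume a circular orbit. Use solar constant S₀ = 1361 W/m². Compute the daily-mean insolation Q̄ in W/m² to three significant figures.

Solar declination: sin δ = sin ε · sin λ_s = sin 23.44° × sin 348.1° = -0.08203, so δ = -4.705°.
cos H₀ = −tan(+57.1°) tan(-4.705°) = 0.1272, H₀ = 1.4432 rad.
Bracket: H₀ sin φ sin δ + cos φ cos δ sin H₀ = 1.4432×0.83962×-0.08203 + 0.54317×0.99663×0.99187 = -0.099399 + 0.536938 = 0.437539.
Q̄ = (S₀/π) × [bracket] = (1361/π) × 0.437539 = 189.6 W/m².

Q̄ ≈ 190 W/m²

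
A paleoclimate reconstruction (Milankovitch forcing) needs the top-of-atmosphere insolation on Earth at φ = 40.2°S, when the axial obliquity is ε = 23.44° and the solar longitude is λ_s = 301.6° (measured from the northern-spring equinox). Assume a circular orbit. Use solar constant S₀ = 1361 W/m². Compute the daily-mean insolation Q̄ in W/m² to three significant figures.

Solar declination: sin δ = sin ε · sin λ_s = sin 23.44° × sin 301.6° = -0.33881, so δ = -19.804°.
cos H₀ = −tan(-40.2°) tan(-19.804°) = -0.3043, H₀ = 1.8800 rad.
Bracket: H₀ sin φ sin δ + cos φ cos δ sin H₀ = 1.8800×-0.64546×-0.33881 + 0.76380×0.94086×0.95257 = 0.411134 + 0.684544 = 1.095678.
Q̄ = (S₀/π) × [bracket] = (1361/π) × 1.095678 = 474.7 W/m².

Q̄ ≈ 475 W/m²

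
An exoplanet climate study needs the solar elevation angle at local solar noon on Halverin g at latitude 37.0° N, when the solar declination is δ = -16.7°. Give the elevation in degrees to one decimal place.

36.3°

At local noon the hour angle is zero, so the zenith angle equals |ϕ − δ| = |+37.0° − (-16.700°)| = 53.700°.
Elevation = 90° − 53.700° = 36.3°.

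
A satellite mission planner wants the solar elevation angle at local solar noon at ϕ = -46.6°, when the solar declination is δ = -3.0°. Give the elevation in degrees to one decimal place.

46.4°

At local noon the hour angle is zero, so the zenith angle equals |ϕ − δ| = |-46.6° − (-3.000°)| = 43.600°.
Elevation = 90° − 43.600° = 46.4°.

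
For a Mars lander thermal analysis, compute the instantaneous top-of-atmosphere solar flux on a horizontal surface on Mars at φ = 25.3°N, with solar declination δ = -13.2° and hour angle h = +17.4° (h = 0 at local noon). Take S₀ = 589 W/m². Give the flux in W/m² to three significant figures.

437 W/m²

cos θ_z = sin φ sin δ + cos φ cos δ cos h = -0.097588 + 0.839918 = 0.742330.
Flux = S₀ · cos θ_z = 589 × 0.742330 = 437.2 W/m².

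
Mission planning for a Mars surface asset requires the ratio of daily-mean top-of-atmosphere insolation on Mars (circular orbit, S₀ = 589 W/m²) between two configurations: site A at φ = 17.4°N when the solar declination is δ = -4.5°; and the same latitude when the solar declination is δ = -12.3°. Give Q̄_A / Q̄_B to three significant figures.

Q̄_A / Q̄_B ≈ 1.10

— Configuration A (φ=+17.4°):
cos H₀ = −tan(+17.4°) tan(-4.500°) = 0.0247, H₀ = 1.5461 rad.
Bracket: H₀ sin φ sin δ + cos φ cos δ sin H₀ = 1.5461×0.29904×-0.07846 + 0.95424×0.99692×0.99970 = -0.036276 + 0.951016 = 0.914740.
Q̄ = (S₀/π) × [bracket] = (589/π) × 0.914740 = 171.50 W/m².
— Configuration B (φ=+17.4°):
cos H₀ = −tan(+17.4°) tan(-12.300°) = 0.0683, H₀ = 1.5024 rad.
Bracket: H₀ sin φ sin δ + cos φ cos δ sin H₀ = 1.5024×0.29904×-0.21303 + 0.95424×0.97705×0.99766 = -0.095710 + 0.930159 = 0.834449.
Q̄ = (S₀/π) × [bracket] = (589/π) × 0.834449 = 156.45 W/m².
Ratio Q̄_A / Q̄_B = 171.50 / 156.45 = 1.096.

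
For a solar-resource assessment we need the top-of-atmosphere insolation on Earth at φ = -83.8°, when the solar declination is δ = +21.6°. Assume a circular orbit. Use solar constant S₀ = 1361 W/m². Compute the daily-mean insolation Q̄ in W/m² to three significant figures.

Q̄ ≈ 0.00 W/m²

cos H₀ = −tan(-83.8°) tan(+21.600°) = 3.6446 ≥ 1 ⇒ polar night, H₀ = 0 and Q̄ = 0.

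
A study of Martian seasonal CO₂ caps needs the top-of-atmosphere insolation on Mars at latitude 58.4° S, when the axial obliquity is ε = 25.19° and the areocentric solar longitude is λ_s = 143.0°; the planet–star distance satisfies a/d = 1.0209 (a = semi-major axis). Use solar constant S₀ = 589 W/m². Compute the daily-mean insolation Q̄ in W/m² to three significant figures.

Q̄ ≈ 41.3 W/m²

sin δ = sin 25.19° × sin 143.0° = 0.25615, so δ = +14.841°.
cos H₀ = −tan(-58.4°) tan(+14.841°) = 0.4307, H₀ = 1.1255 rad.
Bracket: H₀ sin φ sin δ + cos φ cos δ sin H₀ = 1.1255×-0.85173×0.25615 + 0.52399×0.96664×0.90248 = -0.245551 + 0.457115 = 0.211564.
Inverse-square distance factor (a/d)² = 1.0209² = 1.042237.
Q̄ = (S₀/π) × 1.042237 × [bracket] = (589/π) × 1.042237 × 0.211564 = 41.34 W/m².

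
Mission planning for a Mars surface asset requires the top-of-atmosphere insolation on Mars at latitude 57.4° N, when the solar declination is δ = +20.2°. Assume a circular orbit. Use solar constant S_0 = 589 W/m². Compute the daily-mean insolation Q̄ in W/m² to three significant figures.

Q̄ ≈ 197 W/m²

cos h₀ = −tan(+57.4°) tan(+20.200°) = -0.5753, h₀ = 2.1838 rad.
Bracket: h₀ sin ϕ sin δ + cos ϕ cos δ sin h₀ = 2.1838×0.84245×0.34530 + 0.53877×0.93849×0.81793 = 0.635263 + 0.413570 = 1.048833.
Q̄ = (S_0/π) × [bracket] = (589/π) × 1.048833 = 196.6 W/m².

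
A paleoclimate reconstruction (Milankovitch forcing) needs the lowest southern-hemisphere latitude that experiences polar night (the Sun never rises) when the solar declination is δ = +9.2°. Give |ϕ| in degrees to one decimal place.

|ϕ| = 80.8°

Polar night requires cos h₀ = −tan ϕ tan δ ≥ 1, i.e. tan ϕ tan δ ≤ −1.
The boundary is |tan ϕ| · |tan δ| = 1, so |ϕ| = 90° − |δ| = 90° − 9.2° = 80.8° in the southern hemisphere.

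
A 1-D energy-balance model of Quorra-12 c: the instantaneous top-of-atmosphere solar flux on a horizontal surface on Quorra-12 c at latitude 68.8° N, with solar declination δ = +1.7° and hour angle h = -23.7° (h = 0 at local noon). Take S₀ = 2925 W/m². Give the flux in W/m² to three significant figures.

cos θ_z = sin φ sin δ + cos φ cos δ cos h = 0.027659 + 0.330980 = 0.358639.
Flux = S₀ · cos θ_z = 2925 × 0.358639 = 1049 W/m².

1.05e+03 W/m²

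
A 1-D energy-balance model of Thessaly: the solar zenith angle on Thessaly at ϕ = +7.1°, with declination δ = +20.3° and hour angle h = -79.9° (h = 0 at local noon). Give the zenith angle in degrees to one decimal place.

θ_z = 78.1°

cos θ_z = sin ϕ sin δ + cos ϕ cos δ cos h = 0.042882 + 0.163213 = 0.206095.
θ_z = arccos(0.206095) = 78.1°.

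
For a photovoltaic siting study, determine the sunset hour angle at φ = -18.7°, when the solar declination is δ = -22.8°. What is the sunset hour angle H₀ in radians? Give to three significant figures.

H₀ = 1.71 rad

cos H₀ = −tan φ · tan δ = −tan(-18.7°) × tan(-22.800°) = -0.1423, so H₀ = 1.7136 rad = 98.18°.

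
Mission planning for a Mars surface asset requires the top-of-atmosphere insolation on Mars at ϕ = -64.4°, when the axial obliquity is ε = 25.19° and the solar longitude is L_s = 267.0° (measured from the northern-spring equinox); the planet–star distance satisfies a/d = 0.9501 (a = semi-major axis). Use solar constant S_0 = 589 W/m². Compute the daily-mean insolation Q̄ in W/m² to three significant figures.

Q̄ ≈ 204 W/m²

Solar declination: sin δ = sin ε · sin L_s = sin 25.19° × sin 267.0° = -0.42504, so δ = -25.153°.
cos h₀ = −tan(-64.4°) tan(-25.153°) = -0.9801, h₀ = 2.9415 rad.
Bracket: h₀ sin ϕ sin δ + cos ϕ cos δ sin h₀ = 2.9415×-0.90183×-0.42504 + 0.43209×0.90518×0.19872 = 1.127518 + 0.077723 = 1.205241.
Inverse-square distance factor (a/d)² = 0.9501² = 0.902690.
Q̄ = (S_0/π) × 0.902690 × [bracket] = (589/π) × 0.902690 × 1.205241 = 204.0 W/m².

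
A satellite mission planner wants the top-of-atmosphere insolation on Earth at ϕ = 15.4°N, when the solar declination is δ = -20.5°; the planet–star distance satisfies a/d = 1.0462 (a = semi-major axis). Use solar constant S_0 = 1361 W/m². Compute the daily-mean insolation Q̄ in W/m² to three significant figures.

Q̄ ≈ 361 W/m²

cos h₀ = −tan(+15.4°) tan(-20.500°) = 0.1030, h₀ = 1.4676 rad.
Bracket: h₀ sin ϕ sin δ + cos ϕ cos δ sin h₀ = 1.4676×0.26556×-0.35021 + 0.96410×0.93667×0.99468 = -0.136489 + 0.898239 = 0.761750.
Inverse-square distance factor (a/d)² = 1.0462² = 1.094534.
Q̄ = (S_0/π) × 1.094534 × [bracket] = (1361/π) × 1.094534 × 0.761750 = 361.2 W/m².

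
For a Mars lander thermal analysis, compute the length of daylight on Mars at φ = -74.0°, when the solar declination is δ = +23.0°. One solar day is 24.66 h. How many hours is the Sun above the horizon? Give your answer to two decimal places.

0.00 h

cos H₀ = −tan φ · tan δ = 1.4803 ≥ 1, so the Sun never rises (polar night) and H₀ = 0.
Daylight = 2H₀/(2π) × 24.66 h = (0.0000/π) × 24.66 = 0.00 h.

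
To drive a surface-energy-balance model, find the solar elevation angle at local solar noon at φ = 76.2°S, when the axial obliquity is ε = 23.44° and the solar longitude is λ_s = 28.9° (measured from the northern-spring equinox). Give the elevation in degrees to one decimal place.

Solar declination: sin δ = sin ε · sin λ_s = sin 23.44° × sin 28.9° = 0.19224, so δ = +11.084°.
At local noon the hour angle is zero, so the zenith angle equals |φ − δ| = |-76.2° − (+11.084°)| = 87.284°.
Elevation = 90° − 87.284° = 2.7°.

2.7°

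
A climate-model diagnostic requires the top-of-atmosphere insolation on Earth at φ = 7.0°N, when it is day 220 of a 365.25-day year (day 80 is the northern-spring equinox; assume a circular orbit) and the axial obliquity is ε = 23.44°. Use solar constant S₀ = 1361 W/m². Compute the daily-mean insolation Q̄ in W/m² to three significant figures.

Solar longitude: λ_s = 360° × (220 − 80)/365.25 = 137.988°.
sin δ = sin 23.44° × sin 137.988° = 0.26624, so δ = +15.440°.
cos H₀ = −tan(+7.0°) tan(+15.440°) = -0.0339, H₀ = 1.6047 rad.
Bracket: H₀ sin φ sin δ + cos φ cos δ sin H₀ = 1.6047×0.12187×0.26624 + 0.99255×0.96391×0.99942 = 0.052067 + 0.956174 = 1.008241.
Q̄ = (S₀/π) × [bracket] = (1361/π) × 1.008241 = 436.8 W/m².

Q̄ ≈ 437 W/m²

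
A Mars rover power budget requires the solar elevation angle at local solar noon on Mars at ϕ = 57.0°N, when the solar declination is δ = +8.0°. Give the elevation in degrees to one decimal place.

41.0°

At local noon the hour angle is zero, so the zenith angle equals |ϕ − δ| = |+57.0° − (+8.000°)| = 49.000°.
Elevation = 90° − 49.000° = 41.0°.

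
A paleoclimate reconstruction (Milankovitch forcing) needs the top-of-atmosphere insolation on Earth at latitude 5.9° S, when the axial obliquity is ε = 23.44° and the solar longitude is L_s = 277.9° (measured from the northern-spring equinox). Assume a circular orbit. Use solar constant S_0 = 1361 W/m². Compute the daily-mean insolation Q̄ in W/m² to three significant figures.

Q̄ ≈ 424 W/m²

Solar declination: sin δ = sin ε · sin L_s = sin 23.44° × sin 277.9° = -0.39401, so δ = -23.204°.
cos h₀ = −tan(-5.9°) tan(-23.204°) = -0.0443, h₀ = 1.6151 rad.
Bracket: h₀ sin ϕ sin δ + cos ϕ cos δ sin h₀ = 1.6151×-0.10279×-0.39401 + 0.99470×0.91910×0.99902 = 0.065412 + 0.913333 = 0.978745.
Q̄ = (S_0/π) × [bracket] = (1361/π) × 0.978745 = 424.0 W/m².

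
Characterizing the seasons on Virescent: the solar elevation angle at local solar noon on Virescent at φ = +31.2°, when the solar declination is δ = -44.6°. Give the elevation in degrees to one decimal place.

At local noon the hour angle is zero, so the zenith angle equals |φ − δ| = |+31.2° − (-44.600°)| = 75.800°.
Elevation = 90° − 75.800° = 14.2°.

14.2°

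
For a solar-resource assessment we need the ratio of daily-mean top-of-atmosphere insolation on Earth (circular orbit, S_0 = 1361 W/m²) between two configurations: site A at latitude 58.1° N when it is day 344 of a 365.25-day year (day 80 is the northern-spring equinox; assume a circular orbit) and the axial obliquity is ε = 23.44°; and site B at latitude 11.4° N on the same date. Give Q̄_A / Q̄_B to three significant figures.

Q̄_A / Q̄_B ≈ 0.105

— Configuration A (ϕ=+58.1°):
Solar longitude: L_s = 360° × (344 − 80)/365.25 = 260.205°.
sin δ = sin 23.44° × sin 260.205° = -0.39199, so δ = -23.078°.
cos h₀ = −tan(+58.1°) tan(-23.078°) = 0.6845, h₀ = 0.8168 rad.
Bracket: h₀ sin ϕ sin δ + cos ϕ cos δ sin h₀ = 0.8168×0.84897×-0.39199 + 0.52844×0.91997×0.72897 = -0.271821 + 0.354388 = 0.082567.
Q̄ = (S_0/π) × [bracket] = (1361/π) × 0.082567 = 35.770 W/m².
— Configuration B (ϕ=+11.4°):
cos h₀ = −tan(+11.4°) tan(-23.078°) = 0.0859, h₀ = 1.4848 rad.
Bracket: h₀ sin ϕ sin δ + cos ϕ cos δ sin h₀ = 1.4848×0.19766×-0.39199 + 0.98027×0.91997×0.99630 = -0.115043 + 0.898482 = 0.783439.
Q̄ = (S_0/π) × [bracket] = (1361/π) × 0.783439 = 339.40 W/m².
Ratio Q̄_A / Q̄_B = 35.770 / 339.40 = 0.1054.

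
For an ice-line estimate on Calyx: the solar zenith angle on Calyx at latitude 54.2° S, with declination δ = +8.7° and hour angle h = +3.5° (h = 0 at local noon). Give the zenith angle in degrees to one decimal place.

θ_z = 63.0°

cos θ_z = sin ϕ sin δ + cos ϕ cos δ cos h = -0.122682 + 0.577149 = 0.454467.
θ_z = arccos(0.454467) = 63.0°.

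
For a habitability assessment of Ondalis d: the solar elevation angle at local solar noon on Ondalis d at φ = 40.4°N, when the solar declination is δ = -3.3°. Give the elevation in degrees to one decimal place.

At local noon the hour angle is zero, so the zenith angle equals |φ − δ| = |+40.4° − (-3.300°)| = 43.700°.
Elevation = 90° − 43.700° = 46.3°.

46.3°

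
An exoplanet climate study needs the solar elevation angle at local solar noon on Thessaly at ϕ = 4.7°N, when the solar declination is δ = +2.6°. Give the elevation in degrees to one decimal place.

87.9°

At local noon the hour angle is zero, so the zenith angle equals |ϕ − δ| = |+4.7° − (+2.600°)| = 2.100°.
Elevation = 90° − 2.100° = 87.9°.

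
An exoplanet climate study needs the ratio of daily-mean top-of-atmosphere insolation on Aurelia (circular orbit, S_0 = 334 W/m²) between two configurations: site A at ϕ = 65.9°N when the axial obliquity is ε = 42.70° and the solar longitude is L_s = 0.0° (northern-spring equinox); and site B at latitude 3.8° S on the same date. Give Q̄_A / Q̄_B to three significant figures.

— Configuration A (ϕ=+65.9°):
Solar declination: sin δ = sin ε · sin L_s = sin 42.70° × sin 0.0° = 0.00000, so δ = +0.000°.
cos h₀ = −tan(+65.9°) tan(+0.000°) = -0.0000, h₀ = 1.5708 rad.
Bracket: h₀ sin ϕ sin δ + cos ϕ cos δ sin h₀ = 1.5708×0.91283×0.00000 + 0.40833×1.00000×1.00000 = 0.000000 + 0.408330 = 0.408330.
Q̄ = (S_0/π) × [bracket] = (334/π) × 0.408330 = 43.412 W/m².
— Configuration B (ϕ=-3.8°):
cos h₀ = −tan(-3.8°) tan(+0.000°) = 0.0000, h₀ = 1.5708 rad.
Bracket: h₀ sin ϕ sin δ + cos ϕ cos δ sin h₀ = 1.5708×-0.06627×0.00000 + 0.99780×1.00000×1.00000 = -0.000000 + 0.997800 = 0.997800.
Q̄ = (S_0/π) × [bracket] = (334/π) × 0.997800 = 106.08 W/m².
Ratio Q̄_A / Q̄_B = 43.412 / 106.08 = 0.4092.

Q̄_A / Q̄_B ≈ 0.409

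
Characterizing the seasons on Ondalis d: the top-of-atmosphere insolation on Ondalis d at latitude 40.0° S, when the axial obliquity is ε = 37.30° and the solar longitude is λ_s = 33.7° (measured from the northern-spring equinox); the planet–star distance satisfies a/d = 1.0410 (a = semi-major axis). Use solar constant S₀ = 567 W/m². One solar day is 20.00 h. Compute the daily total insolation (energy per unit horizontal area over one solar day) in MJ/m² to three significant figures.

5.84 MJ/m²

Solar declination: sin δ = sin ε · sin λ_s = sin 37.30° × sin 33.7° = 0.33623, so δ = +19.647°.
cos H₀ = −tan(-40.0°) tan(+19.647°) = 0.2996, H₀ = 1.2666 rad.
Bracket: H₀ sin φ sin δ + cos φ cos δ sin H₀ = 1.2666×-0.64279×0.33623 + 0.76604×0.94178×0.95407 = -0.273744 + 0.688305 = 0.414561.
Inverse-square distance factor (a/d)² = 1.0410² = 1.083681.
Q̄ = (S₀/π) × 1.083681 × [bracket] = (567/π) × 1.083681 × 0.414561 = 81.082 W/m².
Daily total = Q̄ × 20.00 h × 3600 s/h = 81.082 × 20.00 × 3600 / 10⁶ = 5.838 MJ/m².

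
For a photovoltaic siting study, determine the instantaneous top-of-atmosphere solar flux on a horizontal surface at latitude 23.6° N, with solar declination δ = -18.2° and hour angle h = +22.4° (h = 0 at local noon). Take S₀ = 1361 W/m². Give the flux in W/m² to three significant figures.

cos θ_z = sin φ sin δ + cos φ cos δ cos h = -0.125043 + 0.804835 = 0.679792.
Flux = S₀ · cos θ_z = 1361 × 0.679792 = 925.2 W/m².

925 W/m²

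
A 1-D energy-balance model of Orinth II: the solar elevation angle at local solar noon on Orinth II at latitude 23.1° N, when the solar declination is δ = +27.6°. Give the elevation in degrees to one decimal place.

At local noon the hour angle is zero, so the zenith angle equals |ϕ − δ| = |+23.1° − (+27.600°)| = 4.500°.
Elevation = 90° − 4.500° = 85.5°.

85.5°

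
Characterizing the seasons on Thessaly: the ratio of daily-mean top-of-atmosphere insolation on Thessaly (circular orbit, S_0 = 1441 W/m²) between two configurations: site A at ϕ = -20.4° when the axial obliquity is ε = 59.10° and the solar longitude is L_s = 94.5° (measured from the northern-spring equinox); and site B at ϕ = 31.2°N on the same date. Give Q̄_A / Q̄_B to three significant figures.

— Configuration A (ϕ=-20.4°):
Solar declination: sin δ = sin ε · sin L_s = sin 59.10° × sin 94.5° = 0.85542, so δ = +58.806°.
cos h₀ = −tan(-20.4°) tan(+58.806°) = 0.6142, h₀ = 0.9094 rad.
Bracket: h₀ sin ϕ sin δ + cos ϕ cos δ sin h₀ = 0.9094×-0.34857×0.85542 + 0.93728×0.51794×0.78913 = -0.271159 + 0.383087 = 0.111928.
Q̄ = (S_0/π) × [bracket] = (1441/π) × 0.111928 = 51.340 W/m².
— Configuration B (ϕ=+31.2°):
cos h₀ = −tan(+31.2°) tan(+58.806°) = -1.0002 ≤ −1 ⇒ polar day, h₀ = π.
Bracket: h₀ sin ϕ sin δ + cos ϕ cos δ sin h₀ = 3.1416×0.51803×0.85542 + 0.85536×0.51794×0.00000 = 1.392147 + 0.000000 = 1.392147.
Q̄ = (S_0/π) × [bracket] = (1441/π) × 1.392147 = 638.56 W/m².
Ratio Q̄_A / Q̄_B = 51.340 / 638.56 = 0.08040.

Q̄_A / Q̄_B ≈ 0.0804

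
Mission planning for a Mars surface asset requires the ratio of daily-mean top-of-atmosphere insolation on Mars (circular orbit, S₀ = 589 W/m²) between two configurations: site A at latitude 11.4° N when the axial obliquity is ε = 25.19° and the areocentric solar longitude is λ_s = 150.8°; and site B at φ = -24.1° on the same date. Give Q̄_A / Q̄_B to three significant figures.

Q̄_A / Q̄_B ≈ 1.34

— Configuration A (φ=+11.4°):
sin δ = sin 25.19° × sin 150.8° = 0.20764, so δ = +11.984°.
cos H₀ = −tan(+11.4°) tan(+11.984°) = -0.0428, H₀ = 1.6136 rad.
Bracket: H₀ sin φ sin δ + cos φ cos δ sin H₀ = 1.6136×0.19766×0.20764 + 0.98027×0.97820×0.99908 = 0.066226 + 0.958018 = 1.024244.
Q̄ = (S₀/π) × [bracket] = (589/π) × 1.024244 = 192.03 W/m².
— Configuration B (φ=-24.1°):
cos H₀ = −tan(-24.1°) tan(+11.984°) = 0.0950, H₀ = 1.4757 rad.
Bracket: H₀ sin φ sin δ + cos φ cos δ sin H₀ = 1.4757×-0.40833×0.20764 + 0.91283×0.97820×0.99548 = -0.125118 + 0.888894 = 0.763776.
Q̄ = (S₀/π) × [bracket] = (589/π) × 0.763776 = 143.20 W/m².
Ratio Q̄_A / Q̄_B = 192.03 / 143.20 = 1.341.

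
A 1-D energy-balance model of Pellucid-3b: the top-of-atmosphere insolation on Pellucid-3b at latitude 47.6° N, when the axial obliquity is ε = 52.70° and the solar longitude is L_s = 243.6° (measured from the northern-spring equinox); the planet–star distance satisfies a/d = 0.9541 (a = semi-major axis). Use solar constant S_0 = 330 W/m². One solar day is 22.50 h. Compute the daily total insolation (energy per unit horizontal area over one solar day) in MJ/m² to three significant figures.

0.00 MJ/m²

Solar declination: sin δ = sin ε · sin L_s = sin 52.70° × sin 243.6° = -0.71251, so δ = -45.440°.
cos h₀ = −tan(+47.6°) tan(-45.440°) = 1.1121 ≥ 1 ⇒ polar night, h₀ = 0 and Q̄ = 0.
Inverse-square distance factor (a/d)² = 0.9541² = 0.910307.
Daily total = Q̄ × 22.50 h × 3600 s/h = 0.00 MJ/m².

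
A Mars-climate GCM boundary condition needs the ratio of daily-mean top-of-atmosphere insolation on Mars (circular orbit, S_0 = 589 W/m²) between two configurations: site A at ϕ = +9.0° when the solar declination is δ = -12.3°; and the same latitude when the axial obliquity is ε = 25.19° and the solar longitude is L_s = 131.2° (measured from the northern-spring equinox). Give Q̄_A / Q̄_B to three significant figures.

— Configuration A (ϕ=+9.0°):
cos h₀ = −tan(+9.0°) tan(-12.300°) = 0.0345, h₀ = 1.5363 rad.
Bracket: h₀ sin ϕ sin δ + cos ϕ cos δ sin h₀ = 1.5363×0.15643×-0.21303 + 0.98769×0.97705×0.99940 = -0.051196 + 0.964444 = 0.913248.
Q̄ = (S_0/π) × [bracket] = (589/π) × 0.913248 = 171.22 W/m².
— Configuration B (ϕ=+9.0°):
Solar declination: sin δ = sin ε · sin L_s = sin 25.19° × sin 131.2° = 0.32024, so δ = +18.678°.
cos h₀ = −tan(+9.0°) tan(+18.678°) = -0.0535, h₀ = 1.6244 rad.
Bracket: h₀ sin ϕ sin δ + cos ϕ cos δ sin h₀ = 1.6244×0.15643×0.32024 + 0.98769×0.94734×0.99857 = 0.081375 + 0.934340 = 1.015715.
Q̄ = (S_0/π) × [bracket] = (589/π) × 1.015715 = 190.43 W/m².
Ratio Q̄_A / Q̄_B = 171.22 / 190.43 = 0.8991.

Q̄_A / Q̄_B ≈ 0.899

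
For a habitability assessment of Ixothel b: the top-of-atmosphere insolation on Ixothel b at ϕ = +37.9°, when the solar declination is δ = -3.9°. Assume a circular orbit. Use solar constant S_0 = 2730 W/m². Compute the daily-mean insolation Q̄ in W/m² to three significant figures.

Q̄ ≈ 628 W/m²

cos h₀ = −tan(+37.9°) tan(-3.900°) = 0.0531, h₀ = 1.5177 rad.
Bracket: h₀ sin ϕ sin δ + cos ϕ cos δ sin h₀ = 1.5177×0.61429×-0.06802 + 0.78908×0.99768×0.99859 = -0.063416 + 0.786139 = 0.722723.
Q̄ = (S_0/π) × [bracket] = (2730/π) × 0.722723 = 628.0 W/m².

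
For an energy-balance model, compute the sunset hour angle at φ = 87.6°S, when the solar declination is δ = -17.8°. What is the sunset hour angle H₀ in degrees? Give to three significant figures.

H₀ = 180°

Sunrise equation: cos H₀ = −tan φ · tan δ = -7.6604 ≤ −1, so the Sun never sets (polar day) and H₀ = π.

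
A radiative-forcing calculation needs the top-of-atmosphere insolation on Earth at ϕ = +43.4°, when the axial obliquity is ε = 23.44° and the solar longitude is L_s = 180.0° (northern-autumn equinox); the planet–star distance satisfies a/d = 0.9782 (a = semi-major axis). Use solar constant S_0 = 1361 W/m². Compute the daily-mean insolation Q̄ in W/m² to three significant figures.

Q̄ ≈ 301 W/m²

Solar declination: sin δ = sin ε · sin L_s = sin 23.44° × sin 180.0° = 0.00000, so δ = +0.000°.
cos h₀ = −tan(+43.4°) tan(+0.000°) = -0.0000, h₀ = 1.5708 rad.
Bracket: h₀ sin ϕ sin δ + cos ϕ cos δ sin h₀ = 1.5708×0.68709×0.00000 + 0.72657×1.00000×1.00000 = 0.000000 + 0.726570 = 0.726570.
Inverse-square distance factor (a/d)² = 0.9782² = 0.956875.
Q̄ = (S_0/π) × 0.956875 × [bracket] = (1361/π) × 0.956875 × 0.726570 = 301.2 W/m².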